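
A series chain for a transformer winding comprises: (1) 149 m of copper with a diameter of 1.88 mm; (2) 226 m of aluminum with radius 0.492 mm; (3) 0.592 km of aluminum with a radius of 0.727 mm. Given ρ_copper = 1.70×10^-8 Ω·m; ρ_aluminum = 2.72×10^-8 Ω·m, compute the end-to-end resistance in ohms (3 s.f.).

Seg 1: A = π(d/2)² = π(9.4000e-04 m)² = 2.776e-06 m²
R_1 = (1.70×10^-8)(149)/(2.776e-06) = 0.9125 Ω
Seg 2: A = πr² = π(4.9200e-04 m)² = 7.605e-07 m²
R_2 = (2.72×10^-8)(226)/(7.605e-07) = 8.083 Ω
Seg 3: A = πr² = π(7.2700e-04 m)² = 1.660e-06 m²
R_3 = (2.72×10^-8)(592)/(1.660e-06) = 9.698 Ω
R_total = R_1 + R_2 + R_3 = 18.7 Ω

18.7 Ω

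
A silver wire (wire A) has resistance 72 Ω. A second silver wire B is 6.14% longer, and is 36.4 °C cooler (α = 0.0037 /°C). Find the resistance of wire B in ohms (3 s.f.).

R ∝ ρL/d² with ρ ∝ (1+αΔT), so R_B/R_A = (1 + 6.14/100) × (1 − 0.0037×36.4)
= 1.061 × 0.8653 = 0.9184
R_B = 0.9184 × 72 = 66.1 Ω

66.1 Ω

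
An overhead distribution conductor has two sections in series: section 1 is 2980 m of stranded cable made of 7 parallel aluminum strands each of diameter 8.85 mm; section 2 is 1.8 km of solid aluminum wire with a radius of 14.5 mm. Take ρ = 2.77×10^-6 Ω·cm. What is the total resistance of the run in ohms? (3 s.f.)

ρ = 2.77×10^-6 Ω·cm = 2.77×10^-8 Ω·m
Section 1: A_strand = π(4.4250e-03)² = 6.151e-05 m²; R₁ = ρL/(N·A_s) = (2.77×10^-8)(2980)/(7×6.151e-05) = 0.1917 Ω
Section 2: A = πr² = π(1.4500e-02 m)² = 6.605e-04 m²
R₂ = (2.77×10^-8)(1800)/(6.605e-04) = 0.07549 Ω
R = R₁ + R₂ = 0.267 Ω

0.267 Ω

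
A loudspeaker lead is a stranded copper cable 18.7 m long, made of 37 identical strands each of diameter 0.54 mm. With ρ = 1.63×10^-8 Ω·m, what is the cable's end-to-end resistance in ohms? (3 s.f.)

A_strand = π(2.7000e-04 m)² = 2.290e-07 m²
R_strand = ρL/A = (1.63×10^-8)(18.7)/(2.290e-07) = 1.331 Ω
R_total = R_strand/N = 1.331/37 = 0.0360 Ω

0.0360 Ω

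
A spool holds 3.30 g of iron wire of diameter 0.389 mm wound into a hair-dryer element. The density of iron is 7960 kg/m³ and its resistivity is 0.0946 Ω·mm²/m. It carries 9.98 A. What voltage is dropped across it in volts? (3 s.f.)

ρ = 0.0946 Ω·mm²/m = 9.46×10^-8 Ω·m
A = π(d/2)² = π(1.9450e-04 m)² = 1.1885e-07 m²
L = m/(density·A) = 0.0033/(7960×1.1885e-07) = 3.488 m
R = ρL/A = (9.46×10^-8)(3.488)/(1.1885e-07) = 2.777 Ω
V = IR = 9.98 × 2.777 = 27.7 V

27.7 V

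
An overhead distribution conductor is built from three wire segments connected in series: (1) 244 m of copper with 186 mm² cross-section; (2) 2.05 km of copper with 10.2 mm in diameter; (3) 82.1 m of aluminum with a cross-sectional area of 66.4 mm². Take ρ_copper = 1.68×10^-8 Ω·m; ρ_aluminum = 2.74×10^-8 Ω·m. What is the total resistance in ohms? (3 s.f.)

Seg 1: A = 186 mm² = 1.860e-04 m²
R_1 = (1.68×10^-8)(244)/(1.860e-04) = 0.02204 Ω
Seg 2: A = π(d/2)² = π(5.1000e-03 m)² = 8.171e-05 m²
R_2 = (1.68×10^-8)(2050)/(8.171e-05) = 0.4215 Ω
Seg 3: A = 66.4 mm² = 6.640e-05 m²
R_3 = (2.74×10^-8)(82.1)/(6.640e-05) = 0.03388 Ω
R_total = R_1 + R_2 + R_3 = 0.477 Ω

0.477 Ω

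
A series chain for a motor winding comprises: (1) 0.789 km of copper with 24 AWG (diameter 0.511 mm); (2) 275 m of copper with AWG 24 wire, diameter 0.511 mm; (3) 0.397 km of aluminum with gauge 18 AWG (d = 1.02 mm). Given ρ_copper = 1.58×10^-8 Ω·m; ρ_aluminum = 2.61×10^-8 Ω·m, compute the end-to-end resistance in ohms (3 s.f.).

Seg 1: A = π(0.511/2 mm)² = π(2.5550e-04 m)² = 2.051e-07 m²
R_1 = (1.58×10^-8)(789)/(2.051e-07) = 60.79 Ω
Seg 2: A = π(0.511/2 mm)² = π(2.5550e-04 m)² = 2.051e-07 m²
R_2 = (1.58×10^-8)(275)/(2.051e-07) = 21.19 Ω
Seg 3: A = π(1.02/2 mm)² = π(5.1000e-04 m)² = 8.171e-07 m²
R_3 = (2.61×10^-8)(397)/(8.171e-07) = 12.68 Ω
R_total = R_1 + R_2 + R_3 = 94.7 Ω

94.7 Ω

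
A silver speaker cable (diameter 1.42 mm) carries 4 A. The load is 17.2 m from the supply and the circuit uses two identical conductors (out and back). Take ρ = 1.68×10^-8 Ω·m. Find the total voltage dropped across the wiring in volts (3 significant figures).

1.46 V

A = π(d/2)² = π(7.1000e-04 m)² = 1.584e-06 m²
Total conductor length (both ways) L = 2 × 17.2 = 34.4 m
R = ρL/A = (1.68×10^-8)(34.4)/(1.584e-06) = 0.3649 Ω
V = IR = 4 × 0.3649 = 1.46 V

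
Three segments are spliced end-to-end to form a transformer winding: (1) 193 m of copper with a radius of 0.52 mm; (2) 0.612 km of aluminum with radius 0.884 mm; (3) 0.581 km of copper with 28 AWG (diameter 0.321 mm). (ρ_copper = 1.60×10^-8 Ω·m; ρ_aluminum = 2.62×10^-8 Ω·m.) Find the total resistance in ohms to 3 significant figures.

Seg 1: A = πr² = π(5.2000e-04 m)² = 8.495e-07 m²
R_1 = (1.60×10^-8)(193)/(8.495e-07) = 3.635 Ω
Seg 2: A = πr² = π(8.8400e-04 m)² = 2.455e-06 m²
R_2 = (2.62×10^-8)(612)/(2.455e-06) = 6.531 Ω
Seg 3: A = π(0.321/2 mm)² = π(1.6050e-04 m)² = 8.093e-08 m²
R_3 = (1.60×10^-8)(581)/(8.093e-08) = 114.9 Ω
R_total = R_1 + R_2 + R_3 = 125 Ω

125 Ω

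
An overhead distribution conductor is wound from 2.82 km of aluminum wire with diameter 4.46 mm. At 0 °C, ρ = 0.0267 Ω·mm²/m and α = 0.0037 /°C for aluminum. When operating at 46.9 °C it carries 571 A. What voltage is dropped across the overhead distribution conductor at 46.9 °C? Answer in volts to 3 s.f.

ρ = 0.0267 Ω·mm²/m = 2.67×10^-8 Ω·m
A = π(d/2)² = π(2.2300e-03 m)² = 1.562e-05 m²
R₍0₎ = ρL/A = (2.67×10^-8)(2820)/(1.562e-05) = 4.819 Ω
R₍46.9₎ = R₍0₎(1 + αΔT) = 4.819 × (1 + 0.0037×46.9) = 5.656 Ω
V = IR = 571 × 5.656 = 3230 V

3230 V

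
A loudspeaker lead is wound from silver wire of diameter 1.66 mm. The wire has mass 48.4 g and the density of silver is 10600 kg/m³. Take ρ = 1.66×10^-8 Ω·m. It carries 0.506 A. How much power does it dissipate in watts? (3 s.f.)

0.00414 W

A = π(d/2)² = π(8.3000e-04 m)² = 2.1642e-06 m²
L = m/(density·A) = 0.0484/(10600×2.1642e-06) = 2.11 m
R = ρL/A = (1.66×10^-8)(2.11)/(2.1642e-06) = 0.01618 Ω
P = I²R = (0.506)² × 0.01618 = 0.00414 W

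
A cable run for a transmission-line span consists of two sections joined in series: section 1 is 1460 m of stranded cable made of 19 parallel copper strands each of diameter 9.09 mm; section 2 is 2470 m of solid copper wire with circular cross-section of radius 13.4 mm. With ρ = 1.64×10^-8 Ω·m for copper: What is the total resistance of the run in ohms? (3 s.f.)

Section 1: A_strand = π(4.5450e-03)² = 6.490e-05 m²; R₁ = ρL/(N·A_s) = (1.64×10^-8)(1460)/(19×6.490e-05) = 0.01942 Ω
Section 2: A = πr² = π(1.3400e-02 m)² = 5.641e-04 m²
R₂ = (1.64×10^-8)(2470)/(5.641e-04) = 0.07181 Ω
R = R₁ + R₂ = 0.0912 Ω

0.0912 Ω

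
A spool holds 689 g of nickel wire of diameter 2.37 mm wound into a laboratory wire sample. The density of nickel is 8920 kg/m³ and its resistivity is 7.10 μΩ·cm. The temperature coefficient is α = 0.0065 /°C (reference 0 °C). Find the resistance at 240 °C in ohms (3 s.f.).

0.721 Ω

ρ = 7.10 μΩ·cm = 7.10×10^-8 Ω·m
A = π(d/2)² = π(1.1850e-03 m)² = 4.4115e-06 m²
L = m/(density·A) = 0.689/(8920×4.4115e-06) = 17.51 m
R = ρL/A = (7.10×10^-8)(17.51)/(4.4115e-06) = 0.2818 Ω
R(240 °C) = 0.2818 × (1 + 0.0065×240) = 0.721 Ω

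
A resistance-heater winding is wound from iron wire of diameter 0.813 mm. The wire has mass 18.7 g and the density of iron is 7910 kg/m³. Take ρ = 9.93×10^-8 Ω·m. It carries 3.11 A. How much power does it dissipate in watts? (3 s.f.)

A = π(d/2)² = π(4.0650e-04 m)² = 5.1912e-07 m²
L = m/(density·A) = 0.0187/(7910×5.1912e-07) = 4.554 m
R = ρL/A = (9.93×10^-8)(4.554)/(5.1912e-07) = 0.8711 Ω
P = I²R = (3.11)² × 0.8711 = 8.43 W

8.43 W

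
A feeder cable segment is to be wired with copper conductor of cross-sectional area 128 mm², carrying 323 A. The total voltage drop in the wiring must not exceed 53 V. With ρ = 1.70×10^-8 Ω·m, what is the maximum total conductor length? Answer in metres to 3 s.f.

1240 m

A = 128 mm² = 1.280e-04 m²
L_max = V_max·A/(1·ρI) = (53)(1.280e-04)/(1.70×10^-8×323) = 1240 m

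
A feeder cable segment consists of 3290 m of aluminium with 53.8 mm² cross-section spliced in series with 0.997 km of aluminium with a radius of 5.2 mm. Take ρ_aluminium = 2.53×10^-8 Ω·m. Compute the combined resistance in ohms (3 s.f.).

1.84 Ω

Segment 1: A = 53.8 mm² = 5.380e-05 m²
R₁ = ρL/A = (2.53×10^-8)(3290)/(5.380e-05) = 1.547 Ω
Segment 2: A = πr² = π(5.2000e-03 m)² = 8.495e-05 m²
R₂ = (2.53×10^-8)(997)/(8.495e-05) = 0.2969 Ω
R = R₁ + R₂ = 1.84 Ω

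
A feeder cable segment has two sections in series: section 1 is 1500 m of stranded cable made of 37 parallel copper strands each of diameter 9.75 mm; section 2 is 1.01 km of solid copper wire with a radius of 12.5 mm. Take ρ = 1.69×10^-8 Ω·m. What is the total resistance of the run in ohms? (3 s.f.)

0.0439 Ω

Section 1: A_strand = π(4.8750e-03)² = 7.466e-05 m²; R₁ = ρL/(N·A_s) = (1.69×10^-8)(1500)/(37×7.466e-05) = 0.009177 Ω
Section 2: A = πr² = π(1.2500e-02 m)² = 4.909e-04 m²
R₂ = (1.69×10^-8)(1010)/(4.909e-04) = 0.03477 Ω
R = R₁ + R₂ = 0.0439 Ω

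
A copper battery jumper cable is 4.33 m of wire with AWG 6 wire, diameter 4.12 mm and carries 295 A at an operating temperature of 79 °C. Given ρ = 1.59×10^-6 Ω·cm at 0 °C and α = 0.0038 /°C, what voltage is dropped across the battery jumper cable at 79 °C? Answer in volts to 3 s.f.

1.98 V

ρ = 1.59×10^-6 Ω·cm = 1.59×10^-8 Ω·m
A = π(4.12/2 mm)² = π(2.0600e-03 m)² = 1.333e-05 m²
R₍0₎ = ρL/A = (1.59×10^-8)(4.33)/(1.333e-05) = 0.005164 Ω
R₍79₎ = R₍0₎(1 + αΔT) = 0.005164 × (1 + 0.0038×79) = 0.006714 Ω
V = IR = 295 × 0.006714 = 1.98 V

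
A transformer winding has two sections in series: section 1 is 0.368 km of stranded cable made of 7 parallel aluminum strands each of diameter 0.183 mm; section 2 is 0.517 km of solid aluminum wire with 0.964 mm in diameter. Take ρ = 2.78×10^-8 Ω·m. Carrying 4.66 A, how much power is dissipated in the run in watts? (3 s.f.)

Section 1: A_strand = π(9.1500e-05)² = 2.630e-08 m²; R₁ = ρL/(N·A_s) = (2.78×10^-8)(368)/(7×2.630e-08) = 55.57 Ω
Section 2: A = π(d/2)² = π(4.8200e-04 m)² = 7.299e-07 m²
R₂ = (2.78×10^-8)(517)/(7.299e-07) = 19.69 Ω
R = R₁ + R₂ = 75.26 Ω
P = I²R = (4.66)² × 75.26 = 1630 W

1630 W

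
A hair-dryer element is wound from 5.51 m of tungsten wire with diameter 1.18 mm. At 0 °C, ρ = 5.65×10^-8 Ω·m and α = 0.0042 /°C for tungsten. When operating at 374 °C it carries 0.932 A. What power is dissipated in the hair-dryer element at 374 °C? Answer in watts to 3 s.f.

0.636 W

A = π(d/2)² = π(5.9000e-04 m)² = 1.094e-06 m²
R₍0₎ = ρL/A = (5.65×10^-8)(5.51)/(1.094e-06) = 0.2847 Ω
R₍374₎ = R₍0₎(1 + αΔT) = 0.2847 × (1 + 0.0042×374) = 0.7318 Ω
P = I²R = (0.932)² × 0.7318 = 0.636 W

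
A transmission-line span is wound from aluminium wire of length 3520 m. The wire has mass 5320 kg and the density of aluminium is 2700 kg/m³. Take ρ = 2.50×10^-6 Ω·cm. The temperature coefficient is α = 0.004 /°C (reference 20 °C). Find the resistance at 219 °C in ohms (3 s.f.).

0.282 Ω

ρ = 2.50×10^-6 Ω·cm = 2.50×10^-8 Ω·m
A = m/(density·L) = 5320/(2700×3520) = 5.5976e-04 m²
R = ρL/A = (2.50×10^-8)(3520)/(5.5976e-04) = 0.1572 Ω
R(219 °C) = 0.1572 × (1 + 0.004×199) = 0.282 Ω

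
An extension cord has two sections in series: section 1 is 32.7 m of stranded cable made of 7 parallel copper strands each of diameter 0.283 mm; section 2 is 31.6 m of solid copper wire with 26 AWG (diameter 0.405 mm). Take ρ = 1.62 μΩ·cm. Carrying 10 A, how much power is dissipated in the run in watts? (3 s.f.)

518 W

ρ = 1.62 μΩ·cm = 1.62×10^-8 Ω·m
Section 1: A_strand = π(1.4150e-04)² = 6.290e-08 m²; R₁ = ρL/(N·A_s) = (1.62×10^-8)(32.7)/(7×6.290e-08) = 1.203 Ω
Section 2: A = π(0.405/2 mm)² = π(2.0250e-04 m)² = 1.288e-07 m²
R₂ = (1.62×10^-8)(31.6)/(1.288e-07) = 3.974 Ω
R = R₁ + R₂ = 5.177 Ω
P = I²R = (10)² × 5.177 = 518 W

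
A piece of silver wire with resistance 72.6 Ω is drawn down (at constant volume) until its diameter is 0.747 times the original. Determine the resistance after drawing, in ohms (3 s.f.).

233 Ω

Volume constant ⇒ L' = L/r² with r = 0.747. R' = ρL'/A' = ρ(L/r²)/(πr²d₀²/4) = R/r⁴.
R' = 3.212 × 72.6 = 233 Ω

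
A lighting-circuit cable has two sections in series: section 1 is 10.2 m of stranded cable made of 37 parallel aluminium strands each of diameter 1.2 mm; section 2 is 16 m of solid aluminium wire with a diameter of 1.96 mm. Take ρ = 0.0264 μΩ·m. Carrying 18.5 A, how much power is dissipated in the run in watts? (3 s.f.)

ρ = 0.0264 μΩ·m = 2.64×10^-8 Ω·m
Section 1: A_strand = π(6.0000e-04)² = 1.131e-06 m²; R₁ = ρL/(N·A_s) = (2.64×10^-8)(10.2)/(37×1.131e-06) = 0.006435 Ω
Section 2: A = π(d/2)² = π(9.8000e-04 m)² = 3.017e-06 m²
R₂ = (2.64×10^-8)(16)/(3.017e-06) = 0.14 Ω
R = R₁ + R₂ = 0.1464 Ω
P = I²R = (18.5)² × 0.1464 = 50.1 W

50.1 W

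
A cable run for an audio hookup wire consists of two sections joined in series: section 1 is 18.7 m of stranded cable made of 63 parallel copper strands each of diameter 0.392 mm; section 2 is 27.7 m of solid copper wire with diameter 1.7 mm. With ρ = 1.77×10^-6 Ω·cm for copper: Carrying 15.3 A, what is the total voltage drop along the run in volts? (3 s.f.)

3.97 V

ρ = 1.77×10^-6 Ω·cm = 1.77×10^-8 Ω·m
Section 1: A_strand = π(1.9600e-04)² = 1.207e-07 m²; R₁ = ρL/(N·A_s) = (1.77×10^-8)(18.7)/(63×1.207e-07) = 0.04353 Ω
Section 2: A = π(d/2)² = π(8.5000e-04 m)² = 2.270e-06 m²
R₂ = (1.77×10^-8)(27.7)/(2.270e-06) = 0.216 Ω
R = R₁ + R₂ = 0.2595 Ω
V = IR = 15.3 × 0.2595 = 3.97 V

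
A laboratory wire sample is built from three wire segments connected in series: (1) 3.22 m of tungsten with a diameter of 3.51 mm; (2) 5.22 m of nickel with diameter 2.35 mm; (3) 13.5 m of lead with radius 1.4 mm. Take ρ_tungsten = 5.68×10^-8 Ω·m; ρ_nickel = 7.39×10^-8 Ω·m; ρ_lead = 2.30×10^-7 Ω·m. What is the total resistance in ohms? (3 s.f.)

Seg 1: A = π(d/2)² = π(1.7550e-03 m)² = 9.676e-06 m²
R_1 = (5.68×10^-8)(3.22)/(9.676e-06) = 0.0189 Ω
Seg 2: A = π(d/2)² = π(1.1750e-03 m)² = 4.337e-06 m²
R_2 = (7.39×10^-8)(5.22)/(4.337e-06) = 0.08894 Ω
Seg 3: A = πr² = π(1.4000e-03 m)² = 6.158e-06 m²
R_3 = (2.30×10^-7)(13.5)/(6.158e-06) = 0.5043 Ω
R_total = R_1 + R_2 + R_3 = 0.612 Ω

0.612 Ω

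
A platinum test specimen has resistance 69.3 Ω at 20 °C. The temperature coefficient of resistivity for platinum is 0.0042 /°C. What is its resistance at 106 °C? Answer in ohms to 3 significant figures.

ΔT = 106 − 20 = 86 °C
R = R₀(1 + αΔT) = 69.3 × (1 + 0.0042×86) = 69.3 × 1.361 = 94.3 Ω

94.3 Ω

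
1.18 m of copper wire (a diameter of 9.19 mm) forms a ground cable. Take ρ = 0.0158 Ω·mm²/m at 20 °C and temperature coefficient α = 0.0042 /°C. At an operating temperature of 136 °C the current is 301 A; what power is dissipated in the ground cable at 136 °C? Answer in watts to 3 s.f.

37.9 W

ρ = 0.0158 Ω·mm²/m = 1.58×10^-8 Ω·m
A = π(d/2)² = π(4.5950e-03 m)² = 6.633e-05 m²
R₍20₎ = ρL/A = (1.58×10^-8)(1.18)/(6.633e-05) = 2.811×10^-4 Ω
R₍136₎ = R₍20₎(1 + αΔT) = 2.811×10^-4 × (1 + 0.0042×116) = 4.180×10^-4 Ω
P = I²R = (301)² × 4.180×10^-4 = 37.9 W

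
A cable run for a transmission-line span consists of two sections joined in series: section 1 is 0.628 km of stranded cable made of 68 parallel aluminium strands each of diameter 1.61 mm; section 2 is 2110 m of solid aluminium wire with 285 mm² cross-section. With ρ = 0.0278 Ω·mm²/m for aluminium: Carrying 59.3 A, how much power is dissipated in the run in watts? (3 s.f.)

1170 W

ρ = 0.0278 Ω·mm²/m = 2.78×10^-8 Ω·m
Section 1: A_strand = π(8.0500e-04)² = 2.036e-06 m²; R₁ = ρL/(N·A_s) = (2.78×10^-8)(628)/(68×2.036e-06) = 0.1261 Ω
Section 2: A = 285 mm² = 2.850e-04 m²
R₂ = (2.78×10^-8)(2110)/(2.850e-04) = 0.2058 Ω
R = R₁ + R₂ = 0.3319 Ω
P = I²R = (59.3)² × 0.3319 = 1170 W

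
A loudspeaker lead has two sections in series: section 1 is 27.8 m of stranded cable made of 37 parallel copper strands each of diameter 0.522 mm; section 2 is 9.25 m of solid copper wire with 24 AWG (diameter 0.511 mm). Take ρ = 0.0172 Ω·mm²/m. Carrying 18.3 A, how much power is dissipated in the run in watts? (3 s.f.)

280 W

ρ = 0.0172 Ω·mm²/m = 1.72×10^-8 Ω·m
Section 1: A_strand = π(2.6100e-04)² = 2.140e-07 m²; R₁ = ρL/(N·A_s) = (1.72×10^-8)(27.8)/(37×2.140e-07) = 0.06039 Ω
Section 2: A = π(0.511/2 mm)² = π(2.5550e-04 m)² = 2.051e-07 m²
R₂ = (1.72×10^-8)(9.25)/(2.051e-07) = 0.7758 Ω
R = R₁ + R₂ = 0.8362 Ω
P = I²R = (18.3)² × 0.8362 = 280 W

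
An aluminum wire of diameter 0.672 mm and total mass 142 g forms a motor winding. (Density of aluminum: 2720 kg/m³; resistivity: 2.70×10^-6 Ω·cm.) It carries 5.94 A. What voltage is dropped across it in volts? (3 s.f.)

66.6 V

ρ = 2.70×10^-6 Ω·cm = 2.70×10^-8 Ω·m
A = π(d/2)² = π(3.3600e-04 m)² = 3.5467e-07 m²
L = m/(density·A) = 0.142/(2720×3.5467e-07) = 147.2 m
R = ρL/A = (2.70×10^-8)(147.2)/(3.5467e-07) = 11.21 Ω
V = IR = 5.94 × 11.21 = 66.6 V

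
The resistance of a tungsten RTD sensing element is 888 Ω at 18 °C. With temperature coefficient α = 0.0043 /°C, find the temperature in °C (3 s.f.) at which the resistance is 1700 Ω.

R = R₀(1 + α(T − T₀)) ⇒ T = T₀ + (R/R₀ − 1)/α
T = 18 + (1700/888 − 1)/0.0043 = 18 + (0.9144)/0.0043 = 231 °C

231 °C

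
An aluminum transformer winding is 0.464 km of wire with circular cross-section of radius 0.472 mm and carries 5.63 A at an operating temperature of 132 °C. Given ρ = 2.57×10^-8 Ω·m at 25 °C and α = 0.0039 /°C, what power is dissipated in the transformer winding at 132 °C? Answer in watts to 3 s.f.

A = πr² = π(4.7200e-04 m)² = 6.999e-07 m²
R₍25₎ = ρL/A = (2.57×10^-8)(464)/(6.999e-07) = 17.04 Ω
R₍132₎ = R₍25₎(1 + αΔT) = 17.04 × (1 + 0.0039×107) = 24.15 Ω
P = I²R = (5.63)² × 24.15 = 765 W

765 W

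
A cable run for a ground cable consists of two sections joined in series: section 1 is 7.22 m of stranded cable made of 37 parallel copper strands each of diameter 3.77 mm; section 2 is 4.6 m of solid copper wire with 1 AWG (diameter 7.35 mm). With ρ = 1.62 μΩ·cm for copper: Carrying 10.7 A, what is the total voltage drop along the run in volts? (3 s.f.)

ρ = 1.62 μΩ·cm = 1.62×10^-8 Ω·m
Section 1: A_strand = π(1.8850e-03)² = 1.116e-05 m²; R₁ = ρL/(N·A_s) = (1.62×10^-8)(7.22)/(37×1.116e-05) = 2.832×10^-4 Ω
Section 2: A = π(7.35/2 mm)² = π(3.6750e-03 m)² = 4.243e-05 m²
R₂ = (1.62×10^-8)(4.6)/(4.243e-05) = 0.001756 Ω
R = R₁ + R₂ = 0.00204 Ω
V = IR = 10.7 × 0.00204 = 0.0218 V

0.0218 V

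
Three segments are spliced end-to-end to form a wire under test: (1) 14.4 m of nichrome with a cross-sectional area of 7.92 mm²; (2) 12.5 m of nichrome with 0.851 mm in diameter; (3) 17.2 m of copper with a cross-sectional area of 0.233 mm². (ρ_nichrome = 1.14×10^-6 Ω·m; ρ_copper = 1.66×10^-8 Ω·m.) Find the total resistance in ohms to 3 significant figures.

28.4 Ω

Seg 1: A = 7.92 mm² = 7.920e-06 m²
R_1 = (1.14×10^-6)(14.4)/(7.920e-06) = 2.073 Ω
Seg 2: A = π(d/2)² = π(4.2550e-04 m)² = 5.688e-07 m²
R_2 = (1.14×10^-6)(12.5)/(5.688e-07) = 25.05 Ω
Seg 3: A = 0.233 mm² = 2.330e-07 m²
R_3 = (1.66×10^-8)(17.2)/(2.330e-07) = 1.225 Ω
R_total = R_1 + R_2 + R_3 = 28.4 Ω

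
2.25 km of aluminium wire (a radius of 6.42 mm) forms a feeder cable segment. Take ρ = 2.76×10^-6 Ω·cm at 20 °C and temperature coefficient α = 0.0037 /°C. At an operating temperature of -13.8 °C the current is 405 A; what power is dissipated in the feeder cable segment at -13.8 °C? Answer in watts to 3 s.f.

68800 W

ρ = 2.76×10^-6 Ω·cm = 2.76×10^-8 Ω·m
A = πr² = π(6.4200e-03 m)² = 1.295e-04 m²
R₍20₎ = ρL/A = (2.76×10^-8)(2250)/(1.295e-04) = 0.4796 Ω
R₍-13.8₎ = R₍20₎(1 + αΔT) = 0.4796 × (1 + 0.0037×-33.8) = 0.4196 Ω
P = I²R = (405)² × 0.4196 = 68800 W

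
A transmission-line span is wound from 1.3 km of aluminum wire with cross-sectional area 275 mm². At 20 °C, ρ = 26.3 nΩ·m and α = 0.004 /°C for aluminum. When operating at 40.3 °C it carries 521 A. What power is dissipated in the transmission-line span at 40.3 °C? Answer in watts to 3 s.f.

ρ = 26.3 nΩ·m = 2.63×10^-8 Ω·m
A = 275 mm² = 2.750e-04 m²
R₍20₎ = ρL/A = (2.63×10^-8)(1300)/(2.750e-04) = 0.1243 Ω
R₍40.3₎ = R₍20₎(1 + αΔT) = 0.1243 × (1 + 0.004×20.3) = 0.1344 Ω
P = I²R = (521)² × 0.1344 = 36500 W

36500 W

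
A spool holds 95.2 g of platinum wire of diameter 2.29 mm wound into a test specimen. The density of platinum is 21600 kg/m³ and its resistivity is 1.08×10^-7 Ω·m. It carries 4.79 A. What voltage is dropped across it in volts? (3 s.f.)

0.134 V

A = π(d/2)² = π(1.1450e-03 m)² = 4.1187e-06 m²
L = m/(density·A) = 0.0952/(21600×4.1187e-06) = 1.07 m
R = ρL/A = (1.08×10^-7)(1.07)/(4.1187e-06) = 0.02806 Ω
V = IR = 4.79 × 0.02806 = 0.134 V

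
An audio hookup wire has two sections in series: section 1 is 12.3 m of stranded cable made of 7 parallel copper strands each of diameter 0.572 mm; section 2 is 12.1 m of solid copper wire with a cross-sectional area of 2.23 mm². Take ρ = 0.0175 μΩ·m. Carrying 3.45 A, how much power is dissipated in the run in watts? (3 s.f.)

ρ = 0.0175 μΩ·m = 1.75×10^-8 Ω·m
Section 1: A_strand = π(2.8600e-04)² = 2.570e-07 m²; R₁ = ρL/(N·A_s) = (1.75×10^-8)(12.3)/(7×2.570e-07) = 0.1197 Ω
Section 2: A = 2.23 mm² = 2.230e-06 m²
R₂ = (1.75×10^-8)(12.1)/(2.230e-06) = 0.09496 Ω
R = R₁ + R₂ = 0.2146 Ω
P = I²R = (3.45)² × 0.2146 = 2.55 W

2.55 W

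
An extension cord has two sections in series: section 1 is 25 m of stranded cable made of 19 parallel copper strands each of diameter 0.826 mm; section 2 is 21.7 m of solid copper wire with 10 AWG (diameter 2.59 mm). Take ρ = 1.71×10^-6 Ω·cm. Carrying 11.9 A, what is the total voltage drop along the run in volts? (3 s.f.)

ρ = 1.71×10^-6 Ω·cm = 1.71×10^-8 Ω·m
Section 1: A_strand = π(4.1300e-04)² = 5.359e-07 m²; R₁ = ρL/(N·A_s) = (1.71×10^-8)(25)/(19×5.359e-07) = 0.04199 Ω
Section 2: A = π(2.59/2 mm)² = π(1.2950e-03 m)² = 5.269e-06 m²
R₂ = (1.71×10^-8)(21.7)/(5.269e-06) = 0.07043 Ω
R = R₁ + R₂ = 0.1124 Ω
V = IR = 11.9 × 0.1124 = 1.34 V

1.34 V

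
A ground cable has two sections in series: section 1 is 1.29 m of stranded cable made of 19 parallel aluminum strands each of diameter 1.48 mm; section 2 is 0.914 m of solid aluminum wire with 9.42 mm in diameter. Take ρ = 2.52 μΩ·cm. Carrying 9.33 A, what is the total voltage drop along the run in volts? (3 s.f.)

ρ = 2.52 μΩ·cm = 2.52×10^-8 Ω·m
Section 1: A_strand = π(7.4000e-04)² = 1.720e-06 m²; R₁ = ρL/(N·A_s) = (2.52×10^-8)(1.29)/(19×1.720e-06) = 9.945×10^-4 Ω
Section 2: A = π(d/2)² = π(4.7100e-03 m)² = 6.969e-05 m²
R₂ = (2.52×10^-8)(0.914)/(6.969e-05) = 3.305×10^-4 Ω
R = R₁ + R₂ = 0.001325 Ω
V = IR = 9.33 × 0.001325 = 0.0124 V

0.0124 V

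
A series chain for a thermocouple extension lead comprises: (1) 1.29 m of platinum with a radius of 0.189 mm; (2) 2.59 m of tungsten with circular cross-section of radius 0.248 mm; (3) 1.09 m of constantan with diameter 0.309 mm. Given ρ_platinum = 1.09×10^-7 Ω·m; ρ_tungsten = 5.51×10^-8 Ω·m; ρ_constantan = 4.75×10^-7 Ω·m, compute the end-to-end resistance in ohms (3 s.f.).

Seg 1: A = πr² = π(1.8900e-04 m)² = 1.122e-07 m²
R_1 = (1.09×10^-7)(1.29)/(1.122e-07) = 1.253 Ω
Seg 2: A = πr² = π(2.4800e-04 m)² = 1.932e-07 m²
R_2 = (5.51×10^-8)(2.59)/(1.932e-07) = 0.7386 Ω
Seg 3: A = π(d/2)² = π(1.5450e-04 m)² = 7.499e-08 m²
R_3 = (4.75×10^-7)(1.09)/(7.499e-08) = 6.904 Ω
R_total = R_1 + R_2 + R_3 = 8.90 Ω

8.90 Ω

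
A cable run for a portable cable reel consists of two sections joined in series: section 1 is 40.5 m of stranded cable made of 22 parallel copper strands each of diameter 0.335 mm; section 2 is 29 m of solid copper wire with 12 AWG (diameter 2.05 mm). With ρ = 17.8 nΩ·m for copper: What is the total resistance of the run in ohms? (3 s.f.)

ρ = 17.8 nΩ·m = 1.78×10^-8 Ω·m
Section 1: A_strand = π(1.6750e-04)² = 8.814e-08 m²; R₁ = ρL/(N·A_s) = (1.78×10^-8)(40.5)/(22×8.814e-08) = 0.3718 Ω
Section 2: A = π(2.05/2 mm)² = π(1.0250e-03 m)² = 3.301e-06 m²
R₂ = (1.78×10^-8)(29)/(3.301e-06) = 0.1564 Ω
R = R₁ + R₂ = 0.528 Ω

0.528 Ω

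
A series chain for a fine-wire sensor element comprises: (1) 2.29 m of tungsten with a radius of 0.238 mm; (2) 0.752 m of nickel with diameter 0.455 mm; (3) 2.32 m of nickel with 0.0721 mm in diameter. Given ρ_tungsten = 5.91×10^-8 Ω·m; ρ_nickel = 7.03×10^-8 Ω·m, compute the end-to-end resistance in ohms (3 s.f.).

Seg 1: A = πr² = π(2.3800e-04 m)² = 1.780e-07 m²
R_1 = (5.91×10^-8)(2.29)/(1.780e-07) = 0.7605 Ω
Seg 2: A = π(d/2)² = π(2.2750e-04 m)² = 1.626e-07 m²
R_2 = (7.03×10^-8)(0.752)/(1.626e-07) = 0.3251 Ω
Seg 3: A = π(d/2)² = π(3.6050e-05 m)² = 4.083e-09 m²
R_3 = (7.03×10^-8)(2.32)/(4.083e-09) = 39.95 Ω
R_total = R_1 + R_2 + R_3 = 41.0 Ω

41.0 Ω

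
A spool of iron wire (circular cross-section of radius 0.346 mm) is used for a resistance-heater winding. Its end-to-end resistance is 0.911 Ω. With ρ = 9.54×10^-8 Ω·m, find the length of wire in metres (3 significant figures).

3.59 m

A = πr² = π(3.4600e-04 m)² = 3.761e-07 m²
L = RA/ρ = (0.911)(3.761e-07)/(9.54×10^-8) = 3.59 m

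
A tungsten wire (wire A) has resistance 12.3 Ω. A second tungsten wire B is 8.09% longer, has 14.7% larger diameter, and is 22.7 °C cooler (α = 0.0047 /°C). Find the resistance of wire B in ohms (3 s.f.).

R ∝ ρL/d² with ρ ∝ (1+αΔT), so R_B/R_A = (1 + 8.09/100) × (1 + 14.7/100)⁻² × (1 − 0.0047×22.7)
= 1.081 × 0.7601 × 0.8933 = 0.7339
R_B = 0.7339 × 12.3 = 9.03 Ω

9.03 Ω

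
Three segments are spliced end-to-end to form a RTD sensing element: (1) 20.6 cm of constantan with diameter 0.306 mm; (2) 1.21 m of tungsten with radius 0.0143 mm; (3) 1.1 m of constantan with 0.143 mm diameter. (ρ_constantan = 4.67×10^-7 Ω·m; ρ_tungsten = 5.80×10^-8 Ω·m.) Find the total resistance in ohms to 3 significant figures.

Seg 1: A = π(d/2)² = π(1.5300e-04 m)² = 7.354e-08 m²
R_1 = (4.67×10^-7)(0.206)/(7.354e-08) = 1.308 Ω
Seg 2: A = πr² = π(1.4300e-05 m)² = 6.424e-10 m²
R_2 = (5.80×10^-8)(1.21)/(6.424e-10) = 109.2 Ω
Seg 3: A = π(d/2)² = π(7.1500e-05 m)² = 1.606e-08 m²
R_3 = (4.67×10^-7)(1.1)/(1.606e-08) = 31.99 Ω
R_total = R_1 + R_2 + R_3 = 143 Ω

143 Ω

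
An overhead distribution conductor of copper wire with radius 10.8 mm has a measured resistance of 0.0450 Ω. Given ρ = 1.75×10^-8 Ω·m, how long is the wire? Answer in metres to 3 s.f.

942 m

A = πr² = π(1.0800e-02 m)² = 3.664e-04 m²
L = RA/ρ = (0.045)(3.664e-04)/(1.75×10^-8) = 942 m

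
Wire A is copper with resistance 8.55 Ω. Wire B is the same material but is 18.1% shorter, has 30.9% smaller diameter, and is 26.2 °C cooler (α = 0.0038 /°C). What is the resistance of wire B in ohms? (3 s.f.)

13.2 Ω

R ∝ ρL/d² with ρ ∝ (1+αΔT), so R_B/R_A = (1 − 18.1/100) × (1 − 30.9/100)⁻² × (1 − 0.0038×26.2)
= 0.819 × 2.094 × 0.9004 = 1.544
R_B = 1.544 × 8.55 = 13.2 Ω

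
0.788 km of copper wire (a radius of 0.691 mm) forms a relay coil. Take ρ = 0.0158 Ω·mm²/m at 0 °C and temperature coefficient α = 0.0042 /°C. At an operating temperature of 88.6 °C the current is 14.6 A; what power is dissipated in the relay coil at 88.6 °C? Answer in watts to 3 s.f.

ρ = 0.0158 Ω·mm²/m = 1.58×10^-8 Ω·m
A = πr² = π(6.9100e-04 m)² = 1.500e-06 m²
R₍0₎ = ρL/A = (1.58×10^-8)(788)/(1.500e-06) = 8.3 Ω
R₍88.6₎ = R₍0₎(1 + αΔT) = 8.3 × (1 + 0.0042×88.6) = 11.39 Ω
P = I²R = (14.6)² × 11.39 = 2430 W

2430 W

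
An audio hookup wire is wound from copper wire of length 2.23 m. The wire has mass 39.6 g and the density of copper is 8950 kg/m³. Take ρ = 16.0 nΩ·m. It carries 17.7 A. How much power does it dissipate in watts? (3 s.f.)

5.63 W

ρ = 16.0 nΩ·m = 1.60×10^-8 Ω·m
A = m/(density·L) = 0.0396/(8950×2.23) = 1.9841e-06 m²
R = ρL/A = (1.60×10^-8)(2.23)/(1.9841e-06) = 0.01798 Ω
P = I²R = (17.7)² × 0.01798 = 5.63 W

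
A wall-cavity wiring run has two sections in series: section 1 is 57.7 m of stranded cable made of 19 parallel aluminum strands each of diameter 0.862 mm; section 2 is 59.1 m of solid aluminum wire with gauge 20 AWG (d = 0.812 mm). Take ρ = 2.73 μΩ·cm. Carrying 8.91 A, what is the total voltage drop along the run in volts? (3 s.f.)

ρ = 2.73 μΩ·cm = 2.73×10^-8 Ω·m
Section 1: A_strand = π(4.3100e-04)² = 5.836e-07 m²; R₁ = ρL/(N·A_s) = (2.73×10^-8)(57.7)/(19×5.836e-07) = 0.1421 Ω
Section 2: A = π(0.812/2 mm)² = π(4.0600e-04 m)² = 5.178e-07 m²
R₂ = (2.73×10^-8)(59.1)/(5.178e-07) = 3.116 Ω
R = R₁ + R₂ = 3.258 Ω
V = IR = 8.91 × 3.258 = 29.0 V

29.0 V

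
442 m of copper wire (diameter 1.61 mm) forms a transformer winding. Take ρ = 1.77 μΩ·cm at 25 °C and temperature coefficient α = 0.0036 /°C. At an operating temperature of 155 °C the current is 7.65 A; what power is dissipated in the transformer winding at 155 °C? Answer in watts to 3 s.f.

330 W

ρ = 1.77 μΩ·cm = 1.77×10^-8 Ω·m
A = π(d/2)² = π(8.0500e-04 m)² = 2.036e-06 m²
R₍25₎ = ρL/A = (1.77×10^-8)(442)/(2.036e-06) = 3.843 Ω
R₍155₎ = R₍25₎(1 + αΔT) = 3.843 × (1 + 0.0036×130) = 5.641 Ω
P = I²R = (7.65)² × 5.641 = 330 W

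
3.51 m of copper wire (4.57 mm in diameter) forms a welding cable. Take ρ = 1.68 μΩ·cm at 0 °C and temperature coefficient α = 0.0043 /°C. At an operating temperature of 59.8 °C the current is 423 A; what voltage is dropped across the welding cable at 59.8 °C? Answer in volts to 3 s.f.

ρ = 1.68 μΩ·cm = 1.68×10^-8 Ω·m
A = π(d/2)² = π(2.2850e-03 m)² = 1.640e-05 m²
R₍0₎ = ρL/A = (1.68×10^-8)(3.51)/(1.640e-05) = 0.003595 Ω
R₍59.8₎ = R₍0₎(1 + αΔT) = 0.003595 × (1 + 0.0043×59.8) = 0.004519 Ω
V = IR = 423 × 0.004519 = 1.91 V

1.91 V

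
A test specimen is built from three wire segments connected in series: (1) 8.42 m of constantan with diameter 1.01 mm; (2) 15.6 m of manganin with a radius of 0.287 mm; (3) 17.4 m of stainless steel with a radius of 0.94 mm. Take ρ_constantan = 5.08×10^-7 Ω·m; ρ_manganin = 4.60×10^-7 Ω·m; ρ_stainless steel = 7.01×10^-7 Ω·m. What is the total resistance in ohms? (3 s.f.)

37.5 Ω

Seg 1: A = π(d/2)² = π(5.0500e-04 m)² = 8.012e-07 m²
R_1 = (5.08×10^-7)(8.42)/(8.012e-07) = 5.339 Ω
Seg 2: A = πr² = π(2.8700e-04 m)² = 2.588e-07 m²
R_2 = (4.60×10^-7)(15.6)/(2.588e-07) = 27.73 Ω
Seg 3: A = πr² = π(9.4000e-04 m)² = 2.776e-06 m²
R_3 = (7.01×10^-7)(17.4)/(2.776e-06) = 4.394 Ω
R_total = R_1 + R_2 + R_3 = 37.5 Ω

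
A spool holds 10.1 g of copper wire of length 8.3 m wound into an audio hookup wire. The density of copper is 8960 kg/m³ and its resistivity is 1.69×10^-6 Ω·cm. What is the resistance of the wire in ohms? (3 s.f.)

ρ = 1.69×10^-6 Ω·cm = 1.69×10^-8 Ω·m
A = m/(density·L) = 0.0101/(8960×8.3) = 1.3581e-07 m²
R = ρL/A = (1.69×10^-8)(8.3)/(1.3581e-07) = 1.03 Ω

1.03 Ω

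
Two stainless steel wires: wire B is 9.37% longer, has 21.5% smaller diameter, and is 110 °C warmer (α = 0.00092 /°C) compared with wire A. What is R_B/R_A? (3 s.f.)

R ∝ ρL/d² with ρ ∝ (1+αΔT), so R_B/R_A = (1 + 9.37/100) × (1 − 21.5/100)⁻² × (1 + 0.00092×110)
= 1.094 × 1.623 × 1.101 = 1.95

1.95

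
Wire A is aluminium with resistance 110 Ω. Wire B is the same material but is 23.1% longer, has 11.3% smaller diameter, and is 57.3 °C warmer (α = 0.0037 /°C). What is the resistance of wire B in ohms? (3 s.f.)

209 Ω

R ∝ ρL/d² with ρ ∝ (1+αΔT), so R_B/R_A = (1 + 23.1/100) × (1 − 11.3/100)⁻² × (1 + 0.0037×57.3)
= 1.231 × 1.271 × 1.212 = 1.896
R_B = 1.896 × 110 = 209 Ω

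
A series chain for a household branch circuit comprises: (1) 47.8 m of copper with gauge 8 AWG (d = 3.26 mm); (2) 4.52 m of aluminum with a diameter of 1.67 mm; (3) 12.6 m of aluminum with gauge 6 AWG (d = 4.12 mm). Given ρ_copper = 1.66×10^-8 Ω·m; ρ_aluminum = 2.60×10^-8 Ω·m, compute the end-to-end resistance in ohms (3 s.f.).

0.173 Ω

Seg 1: A = π(3.26/2 mm)² = π(1.6300e-03 m)² = 8.347e-06 m²
R_1 = (1.66×10^-8)(47.8)/(8.347e-06) = 0.09506 Ω
Seg 2: A = π(d/2)² = π(8.3500e-04 m)² = 2.190e-06 m²
R_2 = (2.60×10^-8)(4.52)/(2.190e-06) = 0.05365 Ω
Seg 3: A = π(4.12/2 mm)² = π(2.0600e-03 m)² = 1.333e-05 m²
R_3 = (2.60×10^-8)(12.6)/(1.333e-05) = 0.02457 Ω
R_total = R_1 + R_2 + R_3 = 0.173 Ω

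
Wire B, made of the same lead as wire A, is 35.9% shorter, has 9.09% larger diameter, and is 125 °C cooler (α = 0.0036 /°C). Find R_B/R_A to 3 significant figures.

0.296

R ∝ ρL/d² with ρ ∝ (1+αΔT), so R_B/R_A = (1 − 35.9/100) × (1 + 9.09/100)⁻² × (1 − 0.0036×125)
= 0.641 × 0.8403 × 0.55 = 0.296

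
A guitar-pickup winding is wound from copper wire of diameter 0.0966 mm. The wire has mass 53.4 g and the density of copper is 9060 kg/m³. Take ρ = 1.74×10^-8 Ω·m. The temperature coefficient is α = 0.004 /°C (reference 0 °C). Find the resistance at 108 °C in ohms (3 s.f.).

2730 Ω

A = π(d/2)² = π(4.8300e-05 m)² = 7.3290e-09 m²
L = m/(density·A) = 0.0534/(9060×7.3290e-09) = 804.2 m
R = ρL/A = (1.74×10^-8)(804.2)/(7.3290e-09) = 1909 Ω
R(108 °C) = 1909 × (1 + 0.004×108) = 2730 Ω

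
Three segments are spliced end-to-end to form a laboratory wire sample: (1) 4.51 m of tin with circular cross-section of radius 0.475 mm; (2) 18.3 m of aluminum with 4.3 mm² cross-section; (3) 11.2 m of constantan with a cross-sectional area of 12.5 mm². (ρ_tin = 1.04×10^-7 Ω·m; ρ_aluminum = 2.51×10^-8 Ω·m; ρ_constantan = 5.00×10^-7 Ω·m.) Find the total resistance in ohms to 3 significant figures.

1.22 Ω

Seg 1: A = πr² = π(4.7500e-04 m)² = 7.088e-07 m²
R_1 = (1.04×10^-7)(4.51)/(7.088e-07) = 0.6617 Ω
Seg 2: A = 4.3 mm² = 4.300e-06 m²
R_2 = (2.51×10^-8)(18.3)/(4.300e-06) = 0.1068 Ω
Seg 3: A = 12.5 mm² = 1.250e-05 m²
R_3 = (5.00×10^-7)(11.2)/(1.250e-05) = 0.448 Ω
R_total = R_1 + R_2 + R_3 = 1.22 Ω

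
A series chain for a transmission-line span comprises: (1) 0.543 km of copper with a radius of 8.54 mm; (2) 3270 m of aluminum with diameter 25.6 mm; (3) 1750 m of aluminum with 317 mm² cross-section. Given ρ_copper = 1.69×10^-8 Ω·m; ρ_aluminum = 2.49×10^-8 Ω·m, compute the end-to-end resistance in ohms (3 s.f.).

Seg 1: A = πr² = π(8.5400e-03 m)² = 2.291e-04 m²
R_1 = (1.69×10^-8)(543)/(2.291e-04) = 0.04005 Ω
Seg 2: A = π(d/2)² = π(1.2800e-02 m)² = 5.147e-04 m²
R_2 = (2.49×10^-8)(3270)/(5.147e-04) = 0.1582 Ω
Seg 3: A = 317 mm² = 3.170e-04 m²
R_3 = (2.49×10^-8)(1750)/(3.170e-04) = 0.1375 Ω
R_total = R_1 + R_2 + R_3 = 0.336 Ω

0.336 Ω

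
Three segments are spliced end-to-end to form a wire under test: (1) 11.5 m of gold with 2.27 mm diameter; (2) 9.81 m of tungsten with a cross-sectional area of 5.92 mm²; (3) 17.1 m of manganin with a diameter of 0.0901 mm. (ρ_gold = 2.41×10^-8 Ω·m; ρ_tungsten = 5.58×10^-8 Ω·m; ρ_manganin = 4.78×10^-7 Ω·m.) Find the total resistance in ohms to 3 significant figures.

1280 Ω

Seg 1: A = π(d/2)² = π(1.1350e-03 m)² = 4.047e-06 m²
R_1 = (2.41×10^-8)(11.5)/(4.047e-06) = 0.06848 Ω
Seg 2: A = 5.92 mm² = 5.920e-06 m²
R_2 = (5.58×10^-8)(9.81)/(5.920e-06) = 0.09247 Ω
Seg 3: A = π(d/2)² = π(4.5050e-05 m)² = 6.376e-09 m²
R_3 = (4.78×10^-7)(17.1)/(6.376e-09) = 1282 Ω
R_total = R_1 + R_2 + R_3 = 1280 Ω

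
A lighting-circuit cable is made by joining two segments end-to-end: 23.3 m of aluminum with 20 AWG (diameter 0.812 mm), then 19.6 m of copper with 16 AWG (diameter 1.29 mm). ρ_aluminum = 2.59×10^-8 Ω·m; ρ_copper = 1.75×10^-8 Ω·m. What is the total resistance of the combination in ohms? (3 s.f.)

1.43 Ω

Segment 1: A = π(0.812/2 mm)² = π(4.0600e-04 m)² = 5.178e-07 m²
R₁ = ρL/A = (2.59×10^-8)(23.3)/(5.178e-07) = 1.165 Ω
Segment 2: A = π(1.29/2 mm)² = π(6.4500e-04 m)² = 1.307e-06 m²
R₂ = (1.75×10^-8)(19.6)/(1.307e-06) = 0.2624 Ω
R = R₁ + R₂ = 1.43 Ω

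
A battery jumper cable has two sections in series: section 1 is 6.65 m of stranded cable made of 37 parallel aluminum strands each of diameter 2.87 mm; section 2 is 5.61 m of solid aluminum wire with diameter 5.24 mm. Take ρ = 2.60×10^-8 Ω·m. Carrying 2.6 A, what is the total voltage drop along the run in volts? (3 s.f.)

0.0195 V

Section 1: A_strand = π(1.4350e-03)² = 6.469e-06 m²; R₁ = ρL/(N·A_s) = (2.60×10^-8)(6.65)/(37×6.469e-06) = 7.223×10^-4 Ω
Section 2: A = π(d/2)² = π(2.6200e-03 m)² = 2.157e-05 m²
R₂ = (2.60×10^-8)(5.61)/(2.157e-05) = 0.006764 Ω
R = R₁ + R₂ = 0.007486 Ω
V = IR = 2.6 × 0.007486 = 0.0195 V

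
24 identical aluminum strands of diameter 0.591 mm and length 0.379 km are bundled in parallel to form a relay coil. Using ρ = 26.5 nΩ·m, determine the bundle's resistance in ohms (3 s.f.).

1.53 Ω

ρ = 26.5 nΩ·m = 2.65×10^-8 Ω·m
A_strand = π(2.9550e-04 m)² = 2.743e-07 m²
R_strand = ρL/A = (2.65×10^-8)(379)/(2.743e-07) = 36.61 Ω
R_total = R_strand/N = 36.61/24 = 1.53 Ω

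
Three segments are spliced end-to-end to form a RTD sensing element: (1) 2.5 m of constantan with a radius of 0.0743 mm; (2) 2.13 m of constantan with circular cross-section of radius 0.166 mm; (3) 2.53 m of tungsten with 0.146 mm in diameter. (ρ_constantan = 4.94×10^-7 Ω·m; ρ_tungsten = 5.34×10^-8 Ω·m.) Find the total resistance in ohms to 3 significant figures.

Seg 1: A = πr² = π(7.4300e-05 m)² = 1.734e-08 m²
R_1 = (4.94×10^-7)(2.5)/(1.734e-08) = 71.21 Ω
Seg 2: A = πr² = π(1.6600e-04 m)² = 8.657e-08 m²
R_2 = (4.94×10^-7)(2.13)/(8.657e-08) = 12.15 Ω
Seg 3: A = π(d/2)² = π(7.3000e-05 m)² = 1.674e-08 m²
R_3 = (5.34×10^-8)(2.53)/(1.674e-08) = 8.07 Ω
R_total = R_1 + R_2 + R_3 = 91.4 Ω

91.4 Ω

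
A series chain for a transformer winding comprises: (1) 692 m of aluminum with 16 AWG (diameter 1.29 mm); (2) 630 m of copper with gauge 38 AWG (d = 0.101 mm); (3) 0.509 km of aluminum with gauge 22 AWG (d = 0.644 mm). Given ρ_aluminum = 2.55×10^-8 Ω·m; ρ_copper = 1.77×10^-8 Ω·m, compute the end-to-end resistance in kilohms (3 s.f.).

Seg 1: A = π(1.29/2 mm)² = π(6.4500e-04 m)² = 1.307e-06 m²
R_1 = (2.55×10^-8)(692)/(1.307e-06) = 13.5 Ω
Seg 2: A = π(0.101/2 mm)² = π(5.0500e-05 m)² = 8.012e-09 m²
R_2 = (1.77×10^-8)(630)/(8.012e-09) = 1392 Ω
Seg 3: A = π(0.644/2 mm)² = π(3.2200e-04 m)² = 3.257e-07 m²
R_3 = (2.55×10^-8)(509)/(3.257e-07) = 39.85 Ω
R_total = R_1 + R_2 + R_3 = 1.45 kΩ

1.45 kΩ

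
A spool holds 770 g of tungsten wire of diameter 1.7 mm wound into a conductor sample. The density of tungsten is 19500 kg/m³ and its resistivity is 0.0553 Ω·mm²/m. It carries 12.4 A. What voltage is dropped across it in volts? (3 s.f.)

5.26 V

ρ = 0.0553 Ω·mm²/m = 5.53×10^-8 Ω·m
A = π(d/2)² = π(8.5000e-04 m)² = 2.2698e-06 m²
L = m/(density·A) = 0.77/(19500×2.2698e-06) = 17.4 m
R = ρL/A = (5.53×10^-8)(17.4)/(2.2698e-06) = 0.4238 Ω
V = IR = 12.4 × 0.4238 = 5.26 V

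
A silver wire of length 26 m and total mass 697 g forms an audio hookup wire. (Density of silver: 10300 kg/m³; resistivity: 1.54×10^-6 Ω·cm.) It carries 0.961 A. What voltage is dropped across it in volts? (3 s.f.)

0.148 V

ρ = 1.54×10^-6 Ω·cm = 1.54×10^-8 Ω·m
A = m/(density·L) = 0.697/(10300×26) = 2.6027e-06 m²
R = ρL/A = (1.54×10^-8)(26)/(2.6027e-06) = 0.1538 Ω
V = IR = 0.961 × 0.1538 = 0.148 V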